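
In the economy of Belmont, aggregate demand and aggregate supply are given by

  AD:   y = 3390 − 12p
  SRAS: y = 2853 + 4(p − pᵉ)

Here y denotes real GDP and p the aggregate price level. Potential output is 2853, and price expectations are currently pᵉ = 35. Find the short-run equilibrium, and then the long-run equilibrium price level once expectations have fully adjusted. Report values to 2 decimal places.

Short run: with pᵉ = 35, SRAS is y = 2713 + 4p. Setting AD = SRAS gives 677 = 16p, so p = 42.31 and y = 3390 − 12p = 2882.25.
Output 2882.25 is above potential 2853, so over time expected prices rise and SRAS shifts left until y returns to 2853.
Long run: y = 2853 on the AD curve gives 2853 = 3390 − 12p, so p = 44.75.

Short run: p = 42.31, y = 2882.25. Long run: p = 44.75.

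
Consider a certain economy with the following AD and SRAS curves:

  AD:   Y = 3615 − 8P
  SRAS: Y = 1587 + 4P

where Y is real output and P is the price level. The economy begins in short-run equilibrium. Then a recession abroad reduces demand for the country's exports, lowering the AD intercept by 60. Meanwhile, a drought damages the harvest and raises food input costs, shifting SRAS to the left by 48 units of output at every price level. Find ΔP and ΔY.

ΔP = -1, ΔY = -52

After both shocks: AD is Y = 3555 − 8P and SRAS is Y = 1539 + 4P.
Setting them equal: 2016 = 12P, so P = 168.
Y = 3555 − 8·168 = 2211.
Initially P = 169, Y = 2263, so ΔP = -1 and ΔY = -52.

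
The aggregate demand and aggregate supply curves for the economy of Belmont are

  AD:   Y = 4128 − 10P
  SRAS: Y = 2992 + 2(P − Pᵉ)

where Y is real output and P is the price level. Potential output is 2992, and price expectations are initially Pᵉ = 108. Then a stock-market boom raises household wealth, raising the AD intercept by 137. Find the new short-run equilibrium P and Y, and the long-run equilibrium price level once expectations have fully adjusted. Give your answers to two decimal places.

Short run: P = 124.08, Y = 3024.17. Long run: P = 127.30.

AD shifts right: new AD is Y = 4265 − 10P. With Pᵉ = 108, SRAS is Y = 2776 + 2P.
Short run: 4265 − 10P = 2776 + 2P gives 1489 = 12P, so P = 124.08 and Y = 4265 − 10P = 3024.17.
Y = 3024.17 is above potential 2992; expectations adjust and SRAS shifts left until Y = 2992.
Long run: on the new AD curve, 2992 = 4265 − 10P gives P = 127.30.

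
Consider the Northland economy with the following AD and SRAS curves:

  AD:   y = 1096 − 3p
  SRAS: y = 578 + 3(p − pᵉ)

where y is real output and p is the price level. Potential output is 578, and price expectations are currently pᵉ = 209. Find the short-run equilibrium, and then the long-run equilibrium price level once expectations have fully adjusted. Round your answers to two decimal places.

Short run: with pᵉ = 209, SRAS is y = 3p − 49. Setting AD = SRAS gives 1145 = 6p, so p = 190.83 and y = 1096 − 3p = 523.50.
Output 523.50 is below potential 578, so over time expected prices fall and SRAS shifts right until y returns to 578.
Long run: y = 578 on the AD curve gives 578 = 1096 − 3p, so p = 172.67.

Short run: p = 190.83, y = 523.50. Long run: p = 172.67.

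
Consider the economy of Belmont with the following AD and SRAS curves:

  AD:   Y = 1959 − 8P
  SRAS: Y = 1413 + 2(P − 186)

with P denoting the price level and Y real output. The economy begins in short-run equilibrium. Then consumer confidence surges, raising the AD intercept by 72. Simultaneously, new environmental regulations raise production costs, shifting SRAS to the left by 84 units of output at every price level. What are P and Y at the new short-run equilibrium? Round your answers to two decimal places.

P = 107.40, Y = 1171.80

After both shocks: AD is Y = 2031 − 8P and SRAS is Y = 957 + 2P.
Setting them equal: 1074 = 10P, so P = 107.40.
Substituting into AD, Y = 1171.80.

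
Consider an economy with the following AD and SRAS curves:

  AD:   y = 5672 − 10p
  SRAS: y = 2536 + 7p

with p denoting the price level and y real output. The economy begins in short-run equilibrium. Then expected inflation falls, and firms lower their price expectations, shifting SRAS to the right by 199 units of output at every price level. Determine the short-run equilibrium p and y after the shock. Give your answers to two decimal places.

This is a positive supply shock: SRAS shifts right.
New SRAS: y = 2735 + 7p.
Set AD = SRAS: 5672 − 10p = 2735 + 7p, so 2937 = 17p and p = 172.76.
Substituting into AD, y = 3944.35.

p = 172.76, y = 3944.35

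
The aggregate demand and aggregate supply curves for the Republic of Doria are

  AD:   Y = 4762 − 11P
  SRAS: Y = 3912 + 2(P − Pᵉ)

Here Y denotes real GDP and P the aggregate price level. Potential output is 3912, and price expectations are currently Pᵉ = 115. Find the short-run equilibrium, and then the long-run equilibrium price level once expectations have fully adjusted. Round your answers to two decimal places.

Short run: with Pᵉ = 115, SRAS is Y = 3682 + 2P. Setting AD = SRAS gives 1080 = 13P, so P = 83.08 and Y = 4762 − 11P = 3848.15.
Output 3848.15 is below potential 3912, so over time expected prices fall and SRAS shifts right until Y returns to 3912.
Long run: Y = 3912 on the AD curve gives 3912 = 4762 − 11P, so P = 77.27.

Short run: P = 83.08, Y = 3848.15. Long run: P = 77.27.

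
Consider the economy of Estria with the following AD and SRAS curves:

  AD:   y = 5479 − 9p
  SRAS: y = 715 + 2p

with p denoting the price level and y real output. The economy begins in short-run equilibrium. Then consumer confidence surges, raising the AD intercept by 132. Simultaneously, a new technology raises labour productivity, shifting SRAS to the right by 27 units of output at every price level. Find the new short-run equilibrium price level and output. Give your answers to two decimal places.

p = 442.64, y = 1627.27

After both shocks: AD is y = 5611 − 9p and SRAS is y = 742 + 2p.
Setting them equal: 4869 = 11p, so p = 442.64.
Substituting into AD, y = 1627.27.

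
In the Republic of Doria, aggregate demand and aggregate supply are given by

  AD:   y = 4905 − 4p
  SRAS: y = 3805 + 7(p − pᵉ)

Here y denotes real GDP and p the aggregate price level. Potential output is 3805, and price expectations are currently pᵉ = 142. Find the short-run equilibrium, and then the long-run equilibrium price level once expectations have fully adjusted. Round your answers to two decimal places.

Short run: p = 190.36, y = 4143.55. Long run: p = 275.00.

Short run: with pᵉ = 142, SRAS is y = 2811 + 7p. Setting AD = SRAS gives 2094 = 11p, so p = 190.36 and y = 4905 − 4p = 4143.55.
Output 4143.55 is above potential 3805, so over time expected prices rise and SRAS shifts left until y returns to 3805.
Long run: y = 3805 on the AD curve gives 3805 = 4905 − 4p, so p = 275.00.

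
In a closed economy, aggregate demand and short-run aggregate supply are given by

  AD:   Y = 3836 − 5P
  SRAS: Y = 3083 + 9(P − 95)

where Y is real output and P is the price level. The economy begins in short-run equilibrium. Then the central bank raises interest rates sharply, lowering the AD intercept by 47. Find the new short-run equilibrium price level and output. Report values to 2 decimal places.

This is a negative demand shock: AD shifts left.
New AD: Y = 3789 − 5P.
SRAS can be written Y = 2228 + 9P.
Set AD = SRAS: 3789 − 5P = 2228 + 9P, so 1561 = 14P and P = 111.50.
Substituting into AD, Y = 3231.50.

P = 111.50, Y = 3231.50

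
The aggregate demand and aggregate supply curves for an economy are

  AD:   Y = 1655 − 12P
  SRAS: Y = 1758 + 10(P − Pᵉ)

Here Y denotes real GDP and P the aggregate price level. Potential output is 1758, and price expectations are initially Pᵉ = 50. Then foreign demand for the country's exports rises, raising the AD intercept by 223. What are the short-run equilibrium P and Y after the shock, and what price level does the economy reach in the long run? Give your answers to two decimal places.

AD shifts right: new AD is Y = 1878 − 12P. With Pᵉ = 50, SRAS is Y = 1258 + 10P.
Short run: 1878 − 12P = 1258 + 10P gives 620 = 22P, so P = 28.18 and Y = 1878 − 12P = 1539.82.
Y = 1539.82 is below potential 1758; expectations adjust and SRAS shifts right until Y = 1758.
Long run: on the new AD curve, 1758 = 1878 − 12P gives P = 10.00.

Short run: P = 28.18, Y = 1539.82. Long run: P = 10.00.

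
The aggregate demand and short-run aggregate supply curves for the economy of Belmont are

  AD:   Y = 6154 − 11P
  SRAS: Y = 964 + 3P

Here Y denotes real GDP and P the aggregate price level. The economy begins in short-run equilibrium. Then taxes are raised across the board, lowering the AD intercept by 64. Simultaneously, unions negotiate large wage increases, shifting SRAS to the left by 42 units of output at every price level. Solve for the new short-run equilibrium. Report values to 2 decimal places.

After both shocks: AD is Y = 6090 − 11P and SRAS is Y = 922 + 3P.
Setting them equal: 5168 = 14P, so P = 369.14.
Substituting into AD, Y = 2029.43.

P = 369.14, Y = 2029.43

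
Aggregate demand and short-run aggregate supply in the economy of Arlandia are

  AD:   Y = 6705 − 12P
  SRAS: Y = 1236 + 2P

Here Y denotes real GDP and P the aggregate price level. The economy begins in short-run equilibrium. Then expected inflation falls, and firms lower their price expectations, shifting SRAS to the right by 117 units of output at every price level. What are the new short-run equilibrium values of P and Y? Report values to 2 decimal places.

This is a positive supply shock: SRAS shifts right.
New SRAS: Y = 1353 + 2P.
Set AD = SRAS: 6705 − 12P = 1353 + 2P, so 5352 = 14P and P = 382.29.
Substituting into AD, Y = 2117.57.

P = 382.29, Y = 2117.57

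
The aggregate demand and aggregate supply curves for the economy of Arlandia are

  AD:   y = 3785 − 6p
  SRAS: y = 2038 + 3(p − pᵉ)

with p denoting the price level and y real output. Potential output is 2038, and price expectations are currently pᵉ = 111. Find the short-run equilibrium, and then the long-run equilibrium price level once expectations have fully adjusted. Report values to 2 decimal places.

Short run: with pᵉ = 111, SRAS is y = 1705 + 3p. Setting AD = SRAS gives 2080 = 9p, so p = 231.11 and y = 3785 − 6p = 2398.33.
Output 2398.33 is above potential 2038, so over time expected prices rise and SRAS shifts left until y returns to 2038.
Long run: y = 2038 on the AD curve gives 2038 = 3785 − 6p, so p = 291.17.

Short run: p = 231.11, y = 2398.33. Long run: p = 291.17.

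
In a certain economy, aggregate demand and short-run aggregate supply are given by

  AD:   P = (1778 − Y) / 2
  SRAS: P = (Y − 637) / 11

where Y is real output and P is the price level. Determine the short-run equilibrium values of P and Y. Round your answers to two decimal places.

Rearrange AD to Y = 1778 − 2P.
Rearrange SRAS to Y = 637 + 11P.
Set AD = SRAS: 1778 − 2P = 637 + 11P, so 1141 = 13P and P = 87.77.
Substituting into AD, Y = 1778 − 2P = 1602.46.

P = 87.77, Y = 1602.46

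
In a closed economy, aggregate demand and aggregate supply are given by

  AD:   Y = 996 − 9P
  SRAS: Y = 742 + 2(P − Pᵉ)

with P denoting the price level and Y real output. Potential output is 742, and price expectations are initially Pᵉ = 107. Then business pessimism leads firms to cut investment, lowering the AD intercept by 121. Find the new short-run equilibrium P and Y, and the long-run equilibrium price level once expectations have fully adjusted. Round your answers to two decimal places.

Short run: P = 31.55, Y = 591.09. Long run: P = 14.78.

AD shifts left: new AD is Y = 875 − 9P. With Pᵉ = 107, SRAS is Y = 528 + 2P.
Short run: 875 − 9P = 528 + 2P gives 347 = 11P, so P = 31.55 and Y = 875 − 9P = 591.09.
Y = 591.09 is below potential 742; expectations adjust and SRAS shifts right until Y = 742.
Long run: on the new AD curve, 742 = 875 − 9P gives P = 14.78.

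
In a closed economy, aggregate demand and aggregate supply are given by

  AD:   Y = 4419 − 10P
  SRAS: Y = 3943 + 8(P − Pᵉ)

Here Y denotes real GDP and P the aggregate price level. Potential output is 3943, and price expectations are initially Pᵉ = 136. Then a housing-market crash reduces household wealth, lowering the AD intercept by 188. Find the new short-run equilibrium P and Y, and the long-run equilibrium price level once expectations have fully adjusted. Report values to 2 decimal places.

AD shifts left: new AD is Y = 4231 − 10P. With Pᵉ = 136, SRAS is Y = 2855 + 8P.
Short run: 4231 − 10P = 2855 + 8P gives 1376 = 18P, so P = 76.44 and Y = 4231 − 10P = 3466.56.
Y = 3466.56 is below potential 3943; expectations adjust and SRAS shifts right until Y = 3943.
Long run: on the new AD curve, 3943 = 4231 − 10P gives P = 28.80.

Short run: P = 76.44, Y = 3466.56. Long run: P = 28.80.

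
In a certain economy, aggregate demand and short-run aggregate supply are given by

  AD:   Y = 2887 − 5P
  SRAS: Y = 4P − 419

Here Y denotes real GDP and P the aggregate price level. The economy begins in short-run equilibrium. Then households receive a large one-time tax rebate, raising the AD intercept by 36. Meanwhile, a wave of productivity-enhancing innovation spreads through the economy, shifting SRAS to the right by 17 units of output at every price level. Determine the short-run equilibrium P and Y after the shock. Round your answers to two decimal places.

After both shocks: AD is Y = 2923 − 5P and SRAS is Y = 4P − 402.
Setting them equal: 3325 = 9P, so P = 369.44.
Substituting into AD, Y = 1075.78.

P = 369.44, Y = 1075.78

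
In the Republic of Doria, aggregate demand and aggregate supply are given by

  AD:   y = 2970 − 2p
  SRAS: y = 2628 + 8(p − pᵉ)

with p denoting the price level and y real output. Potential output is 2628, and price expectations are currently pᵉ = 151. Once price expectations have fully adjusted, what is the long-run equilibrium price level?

Long-run p = 171

Short run: with pᵉ = 151, SRAS is y = 1420 + 8p. Setting AD = SRAS gives 1550 = 10p, so p = 155 and y = 2970 − 2·155 = 2660.
Output 2660 is above potential 2628, so over time expected prices rise and SRAS shifts left until y returns to 2628.
Long run: y = 2628 on the AD curve gives 2628 = 2970 − 2p, so p = 171.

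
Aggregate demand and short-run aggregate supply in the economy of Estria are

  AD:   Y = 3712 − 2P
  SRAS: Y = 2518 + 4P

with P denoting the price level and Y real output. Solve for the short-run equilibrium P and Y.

Set AD = SRAS: 3712 − 2P = 2518 + 4P, so 1194 = 6P and P = 199.
Then Y = 3712 − 2·199 = 3314.

P = 199, Y = 3314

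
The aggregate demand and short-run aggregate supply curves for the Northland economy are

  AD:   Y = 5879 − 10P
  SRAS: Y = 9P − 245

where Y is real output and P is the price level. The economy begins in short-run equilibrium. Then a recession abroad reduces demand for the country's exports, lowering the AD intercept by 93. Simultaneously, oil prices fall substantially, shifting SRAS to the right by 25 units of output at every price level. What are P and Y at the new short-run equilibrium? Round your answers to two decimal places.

After both shocks: AD is Y = 5786 − 10P and SRAS is Y = 9P − 220.
Setting them equal: 6006 = 19P, so P = 316.11.
Substituting into AD, Y = 2624.95.

P = 316.11, Y = 2624.95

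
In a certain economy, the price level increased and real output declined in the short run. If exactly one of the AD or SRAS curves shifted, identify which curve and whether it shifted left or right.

SRAS shifted left

P rose and Y fell. An AD shift moves P and Y in the same direction; an SRAS shift moves them in opposite directions.
Here P and Y moved in opposite directions, so the SRAS curve shifted.
Since Y fell, SRAS shifted left.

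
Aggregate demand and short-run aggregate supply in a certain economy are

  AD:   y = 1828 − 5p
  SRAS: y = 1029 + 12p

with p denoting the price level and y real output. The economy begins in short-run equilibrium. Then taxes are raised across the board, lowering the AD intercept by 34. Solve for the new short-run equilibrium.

This is a negative demand shock: AD shifts left.
New AD: y = 1794 − 5p.
Set AD = SRAS: 1794 − 5p = 1029 + 12p, so 765 = 17p and p = 45.
y = 1794 − 5·45 = 1569.

p = 45, y = 1569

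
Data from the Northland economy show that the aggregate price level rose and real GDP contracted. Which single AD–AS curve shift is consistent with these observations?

P rose and Y fell. An AD shift moves P and Y in the same direction; an SRAS shift moves them in opposite directions.
Here P and Y moved in opposite directions, so the SRAS curve shifted.
Since Y fell, SRAS shifted left.

SRAS shifted left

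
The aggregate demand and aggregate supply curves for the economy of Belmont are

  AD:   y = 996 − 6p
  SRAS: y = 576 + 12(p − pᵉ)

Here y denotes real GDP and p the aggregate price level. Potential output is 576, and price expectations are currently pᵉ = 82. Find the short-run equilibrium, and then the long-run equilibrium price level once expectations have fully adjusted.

Short run: with pᵉ = 82, SRAS is y = 12p − 408. Setting AD = SRAS gives 1404 = 18p, so p = 78 and y = 996 − 6·78 = 528.
Output 528 is below potential 576, so over time expected prices fall and SRAS shifts right until y returns to 576.
Long run: y = 576 on the AD curve gives 576 = 996 − 6p, so p = 70.

Short run: p = 78, y = 528. Long run: p = 70.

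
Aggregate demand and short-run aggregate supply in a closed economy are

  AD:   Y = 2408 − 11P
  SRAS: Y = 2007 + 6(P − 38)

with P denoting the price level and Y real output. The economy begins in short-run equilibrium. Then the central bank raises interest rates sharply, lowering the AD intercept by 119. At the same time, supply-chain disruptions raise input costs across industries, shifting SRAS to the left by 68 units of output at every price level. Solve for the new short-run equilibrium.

P = 34, Y = 1915

After both shocks: AD is Y = 2289 − 11P and SRAS is Y = 1711 + 6P.
Setting them equal: 578 = 17P, so P = 34.
Y = 2289 − 11·34 = 1915.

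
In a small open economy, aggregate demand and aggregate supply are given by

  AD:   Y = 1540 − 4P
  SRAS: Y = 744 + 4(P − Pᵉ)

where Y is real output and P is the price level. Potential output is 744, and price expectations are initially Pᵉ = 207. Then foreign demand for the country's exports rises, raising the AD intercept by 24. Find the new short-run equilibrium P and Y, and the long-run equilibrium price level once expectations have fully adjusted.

Short run: P = 206, Y = 740. Long run: P = 205.

AD shifts right: new AD is Y = 1564 − 4P. With Pᵉ = 207, SRAS is Y = 4P − 84.
Short run: 1564 − 4P = 4P − 84 gives 1648 = 8P, so P = 206 and Y = 1564 − 4·206 = 740.
Y = 740 is below potential 744; expectations adjust and SRAS shifts right until Y = 744.
Long run: on the new AD curve, 744 = 1564 − 4P gives P = 205.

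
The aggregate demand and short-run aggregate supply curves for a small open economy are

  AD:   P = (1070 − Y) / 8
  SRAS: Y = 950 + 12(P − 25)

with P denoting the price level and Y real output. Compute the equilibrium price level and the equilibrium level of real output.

P = 21, Y = 902

Write SRAS as Y = 950 + 12P − 300 = 650 + 12P.
Rearrange AD to Y = 1070 − 8P.
Set AD = SRAS: 1070 − 8P = 650 + 12P, so 420 = 20P and P = 21.
Then Y = 1070 − 8·21 = 902.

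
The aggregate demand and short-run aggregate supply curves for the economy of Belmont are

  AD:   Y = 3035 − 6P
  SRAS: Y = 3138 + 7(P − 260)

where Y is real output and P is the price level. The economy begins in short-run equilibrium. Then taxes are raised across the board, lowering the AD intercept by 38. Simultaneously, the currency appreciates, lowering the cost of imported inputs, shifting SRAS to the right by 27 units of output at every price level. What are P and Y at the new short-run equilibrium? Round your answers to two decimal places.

P = 127.08, Y = 2234.54

After both shocks: AD is Y = 2997 − 6P and SRAS is Y = 1345 + 7P.
Setting them equal: 1652 = 13P, so P = 127.08.
Substituting into AD, Y = 2234.54.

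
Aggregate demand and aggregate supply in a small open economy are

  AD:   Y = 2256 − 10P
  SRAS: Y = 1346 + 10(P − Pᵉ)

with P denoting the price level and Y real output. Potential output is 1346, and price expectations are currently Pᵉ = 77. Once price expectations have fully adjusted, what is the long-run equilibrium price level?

Long-run P = 91

Short run: with Pᵉ = 77, SRAS is Y = 576 + 10P. Setting AD = SRAS gives 1680 = 20P, so P = 84 and Y = 2256 − 10·84 = 1416.
Output 1416 is above potential 1346, so over time expected prices rise and SRAS shifts left until Y returns to 1346.
Long run: Y = 1346 on the AD curve gives 1346 = 2256 − 10P, so P = 91.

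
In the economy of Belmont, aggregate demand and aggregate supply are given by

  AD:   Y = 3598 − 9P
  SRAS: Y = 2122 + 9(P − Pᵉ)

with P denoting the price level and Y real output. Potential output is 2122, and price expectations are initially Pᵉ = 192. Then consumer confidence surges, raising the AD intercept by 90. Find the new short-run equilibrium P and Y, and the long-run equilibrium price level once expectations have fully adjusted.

AD shifts right: new AD is Y = 3688 − 9P. With Pᵉ = 192, SRAS is Y = 394 + 9P.
Short run: 3688 − 9P = 394 + 9P gives 3294 = 18P, so P = 183 and Y = 3688 − 9·183 = 2041.
Y = 2041 is below potential 2122; expectations adjust and SRAS shifts right until Y = 2122.
Long run: on the new AD curve, 2122 = 3688 − 9P gives P = 174.

Short run: P = 183, Y = 2041. Long run: P = 174.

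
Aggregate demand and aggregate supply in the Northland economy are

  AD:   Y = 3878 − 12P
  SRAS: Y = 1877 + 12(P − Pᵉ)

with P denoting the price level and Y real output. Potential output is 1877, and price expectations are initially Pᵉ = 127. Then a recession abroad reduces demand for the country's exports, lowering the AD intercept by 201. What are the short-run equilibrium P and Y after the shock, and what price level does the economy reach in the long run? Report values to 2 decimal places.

AD shifts left: new AD is Y = 3677 − 12P. With Pᵉ = 127, SRAS is Y = 353 + 12P.
Short run: 3677 − 12P = 353 + 12P gives 3324 = 24P, so P = 138.50 and Y = 3677 − 12P = 2015.00.
Y = 2015.00 is above potential 1877; expectations adjust and SRAS shifts left until Y = 1877.
Long run: on the new AD curve, 1877 = 3677 − 12P gives P = 150.00.

Short run: P = 138.50, Y = 2015.00. Long run: P = 150.00.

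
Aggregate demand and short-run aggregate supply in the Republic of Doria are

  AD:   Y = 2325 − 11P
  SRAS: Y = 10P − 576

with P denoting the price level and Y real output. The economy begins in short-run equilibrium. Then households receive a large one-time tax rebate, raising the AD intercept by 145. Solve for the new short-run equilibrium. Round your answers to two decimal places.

This is a positive demand shock: AD shifts right.
New AD: Y = 2470 − 11P.
Set AD = SRAS: 2470 − 11P = 10P − 576, so 3046 = 21P and P = 145.05.
Substituting into AD, Y = 874.48.

P = 145.05, Y = 874.48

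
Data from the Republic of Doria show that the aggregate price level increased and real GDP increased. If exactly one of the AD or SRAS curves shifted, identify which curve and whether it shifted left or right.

P rose and Y rose. An AD shift moves P and Y in the same direction; an SRAS shift moves them in opposite directions.
Here P and Y moved in the same direction, so the AD curve shifted.
Since Y rose, AD shifted right.

AD shifted right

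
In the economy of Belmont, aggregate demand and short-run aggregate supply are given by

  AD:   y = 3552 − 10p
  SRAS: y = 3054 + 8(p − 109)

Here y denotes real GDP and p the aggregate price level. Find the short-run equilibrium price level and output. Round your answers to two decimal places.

Write SRAS as y = 3054 + 8p − 872 = 2182 + 8p.
Set AD = SRAS: 3552 − 10p = 2182 + 8p, so 1370 = 18p and p = 76.11.
Substituting into AD, y = 3552 − 10p = 2790.89.

p = 76.11, y = 2790.89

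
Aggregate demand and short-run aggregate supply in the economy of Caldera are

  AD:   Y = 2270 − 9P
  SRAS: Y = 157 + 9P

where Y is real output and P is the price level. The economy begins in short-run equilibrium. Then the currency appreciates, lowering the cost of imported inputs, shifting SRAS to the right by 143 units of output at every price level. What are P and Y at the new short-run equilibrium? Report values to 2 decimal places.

P = 109.44, Y = 1285.00

This is a positive supply shock: SRAS shifts right.
New SRAS: Y = 300 + 9P.
Set AD = SRAS: 2270 − 9P = 300 + 9P, so 1970 = 18P and P = 109.44.
Substituting into AD, Y = 1285.00.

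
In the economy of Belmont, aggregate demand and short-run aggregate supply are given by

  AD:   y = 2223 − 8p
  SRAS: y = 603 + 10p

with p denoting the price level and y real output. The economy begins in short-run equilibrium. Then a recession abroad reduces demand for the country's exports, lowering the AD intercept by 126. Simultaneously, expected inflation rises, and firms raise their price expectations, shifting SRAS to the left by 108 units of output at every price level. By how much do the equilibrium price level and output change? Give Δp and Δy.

After both shocks: AD is y = 2097 − 8p and SRAS is y = 495 + 10p.
Setting them equal: 1602 = 18p, so p = 89.
y = 2097 − 8·89 = 1385.
Initially p = 90, y = 1503, so Δp = -1 and Δy = -118.

Δp = -1, Δy = -118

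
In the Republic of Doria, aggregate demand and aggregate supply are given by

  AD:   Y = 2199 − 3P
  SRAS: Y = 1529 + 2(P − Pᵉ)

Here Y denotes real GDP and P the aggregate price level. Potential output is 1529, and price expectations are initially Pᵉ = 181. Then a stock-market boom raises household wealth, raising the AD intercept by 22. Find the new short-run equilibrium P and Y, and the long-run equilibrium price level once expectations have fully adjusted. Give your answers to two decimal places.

AD shifts right: new AD is Y = 2221 − 3P. With Pᵉ = 181, SRAS is Y = 1167 + 2P.
Short run: 2221 − 3P = 1167 + 2P gives 1054 = 5P, so P = 210.80 and Y = 2221 − 3P = 1588.60.
Y = 1588.60 is above potential 1529; expectations adjust and SRAS shifts left until Y = 1529.
Long run: on the new AD curve, 1529 = 2221 − 3P gives P = 230.67.

Short run: P = 210.80, Y = 1588.60. Long run: P = 230.67.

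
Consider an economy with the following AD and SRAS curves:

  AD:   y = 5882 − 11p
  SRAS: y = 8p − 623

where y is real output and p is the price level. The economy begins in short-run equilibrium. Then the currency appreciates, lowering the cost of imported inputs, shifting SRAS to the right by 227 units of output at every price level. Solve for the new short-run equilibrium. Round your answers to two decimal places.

This is a positive supply shock: SRAS shifts right.
New SRAS: y = 8p − 396.
Set AD = SRAS: 5882 − 11p = 8p − 396, so 6278 = 19p and p = 330.42.
Substituting into AD, y = 2247.37.

p = 330.42, y = 2247.37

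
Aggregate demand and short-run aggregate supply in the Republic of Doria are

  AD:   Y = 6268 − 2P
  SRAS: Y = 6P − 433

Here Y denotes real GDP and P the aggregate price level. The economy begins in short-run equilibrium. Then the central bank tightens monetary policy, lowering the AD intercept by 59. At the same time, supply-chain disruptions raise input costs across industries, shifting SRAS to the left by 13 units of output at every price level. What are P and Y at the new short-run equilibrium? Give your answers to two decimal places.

After both shocks: AD is Y = 6209 − 2P and SRAS is Y = 6P − 446.
Setting them equal: 6655 = 8P, so P = 831.88.
Substituting into AD, Y = 4545.25.

P = 831.88, Y = 4545.25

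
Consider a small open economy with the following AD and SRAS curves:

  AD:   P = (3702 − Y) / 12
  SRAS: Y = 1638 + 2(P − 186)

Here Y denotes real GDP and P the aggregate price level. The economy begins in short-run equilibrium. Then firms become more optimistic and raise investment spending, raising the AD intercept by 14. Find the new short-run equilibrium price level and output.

P = 175, Y = 1616

This is a positive demand shock: AD shifts right.
New AD: Y = 3716 − 12P.
SRAS can be written Y = 1266 + 2P.
Set AD = SRAS: 3716 − 12P = 1266 + 2P, so 2450 = 14P and P = 175.
Y = 3716 − 12·175 = 1616.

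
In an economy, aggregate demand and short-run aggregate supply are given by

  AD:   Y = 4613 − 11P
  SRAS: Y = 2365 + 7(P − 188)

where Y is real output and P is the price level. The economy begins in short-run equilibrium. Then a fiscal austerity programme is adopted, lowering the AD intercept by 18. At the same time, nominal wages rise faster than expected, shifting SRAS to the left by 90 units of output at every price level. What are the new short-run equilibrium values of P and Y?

P = 202, Y = 2373

After both shocks: AD is Y = 4595 − 11P and SRAS is Y = 959 + 7P.
Setting them equal: 3636 = 18P, so P = 202.
Y = 4595 − 11·202 = 2373.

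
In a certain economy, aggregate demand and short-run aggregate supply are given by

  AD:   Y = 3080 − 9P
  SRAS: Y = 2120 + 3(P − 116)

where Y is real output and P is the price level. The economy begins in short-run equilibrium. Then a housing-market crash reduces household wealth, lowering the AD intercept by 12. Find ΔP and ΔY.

This is a negative demand shock: AD shifts left.
New AD: Y = 3068 − 9P.
SRAS can be written Y = 1772 + 3P.
Set AD = SRAS: 3068 − 9P = 1772 + 3P, so 1296 = 12P and P = 108.
Y = 3068 − 9·108 = 2096.
Initially P = 109, Y = 2099, so ΔP = -1 and ΔY = -3.

ΔP = -1, ΔY = -3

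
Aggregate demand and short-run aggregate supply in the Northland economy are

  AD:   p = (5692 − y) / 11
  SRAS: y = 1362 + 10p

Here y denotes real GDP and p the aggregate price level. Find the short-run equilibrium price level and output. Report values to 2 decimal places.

p = 206.19, y = 3423.90

Rearrange AD to y = 5692 − 11p.
Set AD = SRAS: 5692 − 11p = 1362 + 10p, so 4330 = 21p and p = 206.19.
Substituting into AD, y = 5692 − 11p = 3423.90.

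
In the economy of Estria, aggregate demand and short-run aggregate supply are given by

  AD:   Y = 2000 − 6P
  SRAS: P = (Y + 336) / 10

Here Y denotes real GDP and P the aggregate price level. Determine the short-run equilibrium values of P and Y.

Rearrange SRAS to Y = 10P − 336.
Set AD = SRAS: 2000 − 6P = 10P − 336, so 2336 = 16P and P = 146.
Then Y = 2000 − 6·146 = 1124.

P = 146, Y = 1124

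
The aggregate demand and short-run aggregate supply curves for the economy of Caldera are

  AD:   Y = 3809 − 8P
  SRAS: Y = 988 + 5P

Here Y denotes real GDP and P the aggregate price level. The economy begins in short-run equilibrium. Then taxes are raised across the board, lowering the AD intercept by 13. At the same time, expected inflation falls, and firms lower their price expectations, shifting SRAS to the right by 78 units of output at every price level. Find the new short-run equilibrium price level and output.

P = 210, Y = 2116

After both shocks: AD is Y = 3796 − 8P and SRAS is Y = 1066 + 5P.
Setting them equal: 2730 = 13P, so P = 210.
Y = 3796 − 8·210 = 2116.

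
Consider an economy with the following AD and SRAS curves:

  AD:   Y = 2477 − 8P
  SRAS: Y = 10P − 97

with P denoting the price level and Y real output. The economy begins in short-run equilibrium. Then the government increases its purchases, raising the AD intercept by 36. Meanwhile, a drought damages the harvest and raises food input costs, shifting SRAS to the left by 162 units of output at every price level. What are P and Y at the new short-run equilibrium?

After both shocks: AD is Y = 2513 − 8P and SRAS is Y = 10P − 259.
Setting them equal: 2772 = 18P, so P = 154.
Y = 2513 − 8·154 = 1281.

P = 154, Y = 1281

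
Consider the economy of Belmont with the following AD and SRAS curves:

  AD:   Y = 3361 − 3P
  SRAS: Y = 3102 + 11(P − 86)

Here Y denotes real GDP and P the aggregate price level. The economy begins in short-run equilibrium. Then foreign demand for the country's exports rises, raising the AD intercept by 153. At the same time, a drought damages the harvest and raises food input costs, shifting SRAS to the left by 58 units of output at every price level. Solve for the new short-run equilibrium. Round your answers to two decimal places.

After both shocks: AD is Y = 3514 − 3P and SRAS is Y = 2098 + 11P.
Setting them equal: 1416 = 14P, so P = 101.14.
Substituting into AD, Y = 3210.57.

P = 101.14, Y = 3210.57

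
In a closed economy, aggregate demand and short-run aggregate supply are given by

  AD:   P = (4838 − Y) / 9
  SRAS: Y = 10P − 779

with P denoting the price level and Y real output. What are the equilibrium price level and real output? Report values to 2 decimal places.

Rearrange AD to Y = 4838 − 9P.
Set AD = SRAS: 4838 − 9P = 10P − 779, so 5617 = 19P and P = 295.63.
Substituting into AD, Y = 4838 − 9P = 2177.32.

P = 295.63, Y = 2177.32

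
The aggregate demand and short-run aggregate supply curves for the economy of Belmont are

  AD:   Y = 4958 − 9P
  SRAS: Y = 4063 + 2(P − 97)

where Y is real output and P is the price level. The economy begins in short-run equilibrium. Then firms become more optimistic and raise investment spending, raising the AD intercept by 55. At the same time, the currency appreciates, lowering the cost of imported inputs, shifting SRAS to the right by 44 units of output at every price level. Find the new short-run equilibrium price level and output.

P = 100, Y = 4113

After both shocks: AD is Y = 5013 − 9P and SRAS is Y = 3913 + 2P.
Setting them equal: 1100 = 11P, so P = 100.
Y = 5013 − 9·100 = 4113.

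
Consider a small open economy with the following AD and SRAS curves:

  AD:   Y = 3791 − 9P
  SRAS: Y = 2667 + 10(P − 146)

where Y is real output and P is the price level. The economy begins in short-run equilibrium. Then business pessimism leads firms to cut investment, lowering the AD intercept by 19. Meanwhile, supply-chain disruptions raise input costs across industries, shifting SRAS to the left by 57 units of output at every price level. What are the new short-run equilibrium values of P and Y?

After both shocks: AD is Y = 3772 − 9P and SRAS is Y = 1150 + 10P.
Setting them equal: 2622 = 19P, so P = 138.
Y = 3772 − 9·138 = 2530.

P = 138, Y = 2530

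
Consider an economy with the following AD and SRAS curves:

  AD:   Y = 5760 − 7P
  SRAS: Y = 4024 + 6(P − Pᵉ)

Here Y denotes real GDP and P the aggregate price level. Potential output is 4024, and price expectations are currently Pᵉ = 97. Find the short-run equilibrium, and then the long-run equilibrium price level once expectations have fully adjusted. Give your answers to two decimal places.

Short run: P = 178.31, Y = 4511.85. Long run: P = 248.00.

Short run: with Pᵉ = 97, SRAS is Y = 3442 + 6P. Setting AD = SRAS gives 2318 = 13P, so P = 178.31 and Y = 5760 − 7P = 4511.85.
Output 4511.85 is above potential 4024, so over time expected prices rise and SRAS shifts left until Y returns to 4024.
Long run: Y = 4024 on the AD curve gives 4024 = 5760 − 7P, so P = 248.00.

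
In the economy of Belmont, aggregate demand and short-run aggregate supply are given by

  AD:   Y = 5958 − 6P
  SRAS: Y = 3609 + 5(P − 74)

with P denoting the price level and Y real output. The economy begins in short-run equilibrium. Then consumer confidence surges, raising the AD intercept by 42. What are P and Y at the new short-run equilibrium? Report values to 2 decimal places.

P = 251.00, Y = 4494.00

This is a positive demand shock: AD shifts right.
New AD: Y = 6000 − 6P.
SRAS can be written Y = 3239 + 5P.
Set AD = SRAS: 6000 − 6P = 3239 + 5P, so 2761 = 11P and P = 251.00.
Substituting into AD, Y = 4494.00.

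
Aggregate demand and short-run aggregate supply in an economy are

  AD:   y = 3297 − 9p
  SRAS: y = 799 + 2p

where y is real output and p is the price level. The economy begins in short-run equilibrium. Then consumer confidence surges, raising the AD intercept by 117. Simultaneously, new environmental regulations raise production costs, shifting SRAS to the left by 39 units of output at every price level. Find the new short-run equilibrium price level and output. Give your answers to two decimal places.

After both shocks: AD is y = 3414 − 9p and SRAS is y = 760 + 2p.
Setting them equal: 2654 = 11p, so p = 241.27.
Substituting into AD, y = 1242.55.

p = 241.27, y = 1242.55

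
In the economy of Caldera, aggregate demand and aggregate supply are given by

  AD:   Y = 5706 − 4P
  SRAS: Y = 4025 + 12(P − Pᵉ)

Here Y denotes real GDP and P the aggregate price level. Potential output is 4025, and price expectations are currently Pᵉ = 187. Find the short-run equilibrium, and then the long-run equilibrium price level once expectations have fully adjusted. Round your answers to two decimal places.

Short run: with Pᵉ = 187, SRAS is Y = 1781 + 12P. Setting AD = SRAS gives 3925 = 16P, so P = 245.31 and Y = 5706 − 4P = 4724.75.
Output 4724.75 is above potential 4025, so over time expected prices rise and SRAS shifts left until Y returns to 4025.
Long run: Y = 4025 on the AD curve gives 4025 = 5706 − 4P, so P = 420.25.

Short run: P = 245.31, Y = 4724.75. Long run: P = 420.25.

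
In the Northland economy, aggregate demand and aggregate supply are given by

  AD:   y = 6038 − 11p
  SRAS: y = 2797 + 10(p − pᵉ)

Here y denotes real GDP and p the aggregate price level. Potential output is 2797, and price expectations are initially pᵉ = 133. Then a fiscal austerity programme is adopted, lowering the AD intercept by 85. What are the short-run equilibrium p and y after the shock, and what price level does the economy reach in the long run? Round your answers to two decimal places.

AD shifts left: new AD is y = 5953 − 11p. With pᵉ = 133, SRAS is y = 1467 + 10p.
Short run: 5953 − 11p = 1467 + 10p gives 4486 = 21p, so p = 213.62 and y = 5953 − 11p = 3603.19.
y = 3603.19 is above potential 2797; expectations adjust and SRAS shifts left until y = 2797.
Long run: on the new AD curve, 2797 = 5953 − 11p gives p = 286.91.

Short run: p = 213.62, y = 3603.19. Long run: p = 286.91.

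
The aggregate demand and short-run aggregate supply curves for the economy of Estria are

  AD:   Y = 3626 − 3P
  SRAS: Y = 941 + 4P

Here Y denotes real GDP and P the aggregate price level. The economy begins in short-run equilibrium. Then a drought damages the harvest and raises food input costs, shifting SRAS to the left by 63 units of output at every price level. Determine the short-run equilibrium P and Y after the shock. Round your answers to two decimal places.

This is a negative supply shock: SRAS shifts left.
New SRAS: Y = 878 + 4P.
Set AD = SRAS: 3626 − 3P = 878 + 4P, so 2748 = 7P and P = 392.57.
Substituting into AD, Y = 2448.29.

P = 392.57, Y = 2448.29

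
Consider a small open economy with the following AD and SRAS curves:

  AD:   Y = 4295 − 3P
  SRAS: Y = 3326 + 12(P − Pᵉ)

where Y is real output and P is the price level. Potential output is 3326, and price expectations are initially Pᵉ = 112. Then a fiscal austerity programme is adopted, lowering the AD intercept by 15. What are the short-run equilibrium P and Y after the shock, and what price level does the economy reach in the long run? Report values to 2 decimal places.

Short run: P = 153.20, Y = 3820.40. Long run: P = 318.00.

AD shifts left: new AD is Y = 4280 − 3P. With Pᵉ = 112, SRAS is Y = 1982 + 12P.
Short run: 4280 − 3P = 1982 + 12P gives 2298 = 15P, so P = 153.20 and Y = 4280 − 3P = 3820.40.
Y = 3820.40 is above potential 3326; expectations adjust and SRAS shifts left until Y = 3326.
Long run: on the new AD curve, 3326 = 4280 − 3P gives P = 318.00.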